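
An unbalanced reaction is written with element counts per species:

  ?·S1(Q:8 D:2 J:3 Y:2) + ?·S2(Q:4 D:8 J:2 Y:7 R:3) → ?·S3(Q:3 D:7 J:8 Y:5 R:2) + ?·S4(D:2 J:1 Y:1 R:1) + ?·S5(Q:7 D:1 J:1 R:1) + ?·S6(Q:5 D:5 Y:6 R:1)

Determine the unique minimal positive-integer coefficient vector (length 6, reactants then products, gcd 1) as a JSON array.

Coefficients: [4, 5, 2, 3, 3, 5]

Q: 4·8+5·4 = 52 | 2·3+3·0+3·7+5·5 = 52
D: 4·2+5·8 = 48 | 2·7+3·2+3·1+5·5 = 48
J: 4·3+5·2 = 22 | 2·8+3·1+3·1+5·0 = 22
Y: 4·2+5·7 = 43 | 2·5+3·1+3·0+5·6 = 43
R: 4·0+5·3 = 15 | 2·2+3·1+3·1+5·1 = 15
gcd(4,5,2,3,3,5) = 1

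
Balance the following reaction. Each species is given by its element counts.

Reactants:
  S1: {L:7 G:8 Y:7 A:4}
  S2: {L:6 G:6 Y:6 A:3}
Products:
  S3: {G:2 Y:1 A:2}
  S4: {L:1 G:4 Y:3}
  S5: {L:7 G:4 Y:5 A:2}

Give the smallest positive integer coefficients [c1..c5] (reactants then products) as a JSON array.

Coefficients: [3, 4, 6, 3, 6]

L: 3·7+4·6 = 45 | 6·0+3·1+6·7 = 45
G: 3·8+4·6 = 48 | 6·2+3·4+6·4 = 48
Y: 3·7+4·6 = 45 | 6·1+3·3+6·5 = 45
A: 3·4+4·3 = 24 | 6·2+3·0+6·2 = 24
gcd(3,4,6,3,6) = 1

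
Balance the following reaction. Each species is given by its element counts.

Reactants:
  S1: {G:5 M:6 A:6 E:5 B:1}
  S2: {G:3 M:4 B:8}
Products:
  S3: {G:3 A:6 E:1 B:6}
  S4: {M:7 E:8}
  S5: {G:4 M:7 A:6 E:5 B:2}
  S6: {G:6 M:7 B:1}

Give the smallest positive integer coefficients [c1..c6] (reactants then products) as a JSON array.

G: 5·5+3·3 = 34 | 4·3+2·0+1·4+3·6 = 34
M: 5·6+3·4 = 42 | 4·0+2·7+1·7+3·7 = 42
A: 5·6+3·0 = 30 | 4·6+2·0+1·6+3·0 = 30
E: 5·5+3·0 = 25 | 4·1+2·8+1·5+3·0 = 25
B: 5·1+3·8 = 29 | 4·6+2·0+1·2+3·1 = 29
gcd(5,3,4,2,1,3) = 1

Coefficients: [5, 3, 4, 2, 1, 3]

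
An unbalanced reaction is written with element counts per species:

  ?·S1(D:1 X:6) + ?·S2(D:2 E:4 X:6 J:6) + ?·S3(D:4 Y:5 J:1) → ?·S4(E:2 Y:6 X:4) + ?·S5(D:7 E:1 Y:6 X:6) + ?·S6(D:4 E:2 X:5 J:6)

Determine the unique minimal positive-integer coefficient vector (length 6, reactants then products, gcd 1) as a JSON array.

D: 4·1+5·2+6·4 = 38 | 3·0+2·7+6·4 = 38
E: 4·0+5·4+6·0 = 20 | 3·2+2·1+6·2 = 20
Y: 4·0+5·0+6·5 = 30 | 3·6+2·6+6·0 = 30
X: 4·6+5·6+6·0 = 54 | 3·4+2·6+6·5 = 54
J: 4·0+5·6+6·1 = 36 | 3·0+2·0+6·6 = 36
gcd(4,5,6,3,2,6) = 1

Coefficients: [4, 5, 6, 3, 2, 6]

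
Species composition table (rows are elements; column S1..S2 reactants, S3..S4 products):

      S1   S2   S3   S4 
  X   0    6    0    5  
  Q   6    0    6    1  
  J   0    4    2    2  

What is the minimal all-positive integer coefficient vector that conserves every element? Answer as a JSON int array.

X: 5·0+5·6 = 30 | 4·0+6·5 = 30
Q: 5·6+5·0 = 30 | 4·6+6·1 = 30
J: 5·0+5·4 = 20 | 4·2+6·2 = 20
gcd(5,5,4,6) = 1

Coefficients: [5, 5, 4, 6]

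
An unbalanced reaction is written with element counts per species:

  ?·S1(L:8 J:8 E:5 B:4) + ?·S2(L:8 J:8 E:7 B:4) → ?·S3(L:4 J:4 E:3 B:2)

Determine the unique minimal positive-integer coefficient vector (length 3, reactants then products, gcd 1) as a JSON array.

L: 1·8+1·8 = 16 | 4·4 = 16
J: 1·8+1·8 = 16 | 4·4 = 16
E: 1·5+1·7 = 12 | 4·3 = 12
B: 1·4+1·4 = 8 | 4·2 = 8
gcd(1,1,4) = 1

Coefficients: [1, 1, 4]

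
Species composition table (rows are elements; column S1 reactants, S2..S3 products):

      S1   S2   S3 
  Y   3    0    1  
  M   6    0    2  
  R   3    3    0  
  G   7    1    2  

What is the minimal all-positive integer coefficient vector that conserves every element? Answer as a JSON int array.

Y: 1·3 = 3 | 1·0+3·1 = 3
M: 1·6 = 6 | 1·0+3·2 = 6
R: 1·3 = 3 | 1·3+3·0 = 3
G: 1·7 = 7 | 1·1+3·2 = 7
gcd(1,1,3) = 1

Coefficients: [1, 1, 3]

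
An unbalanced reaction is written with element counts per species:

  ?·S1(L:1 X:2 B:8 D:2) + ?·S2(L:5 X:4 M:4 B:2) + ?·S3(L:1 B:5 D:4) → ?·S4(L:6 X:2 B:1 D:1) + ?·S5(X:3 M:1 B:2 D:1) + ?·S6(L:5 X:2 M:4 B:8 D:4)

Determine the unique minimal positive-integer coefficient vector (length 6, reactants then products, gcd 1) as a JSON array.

L: 1·1+6·5+6·1 = 37 | 2·6+4·0+5·5 = 37
X: 1·2+6·4+6·0 = 26 | 2·2+4·3+5·2 = 26
M: 1·0+6·4+6·0 = 24 | 2·0+4·1+5·4 = 24
B: 1·8+6·2+6·5 = 50 | 2·1+4·2+5·8 = 50
D: 1·2+6·0+6·4 = 26 | 2·1+4·1+5·4 = 26
gcd(1,6,6,2,4,5) = 1

Coefficients: [1, 6, 6, 2, 4, 5]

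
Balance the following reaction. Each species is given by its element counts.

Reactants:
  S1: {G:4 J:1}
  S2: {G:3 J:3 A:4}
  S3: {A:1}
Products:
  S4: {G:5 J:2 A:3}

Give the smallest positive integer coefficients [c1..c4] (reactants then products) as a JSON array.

G: 3·4+1·3+5·0 = 15 | 3·5 = 15
J: 3·1+1·3+5·0 = 6 | 3·2 = 6
A: 3·0+1·4+5·1 = 9 | 3·3 = 9
gcd(3,1,5,3) = 1

Coefficients: [3, 1, 5, 3]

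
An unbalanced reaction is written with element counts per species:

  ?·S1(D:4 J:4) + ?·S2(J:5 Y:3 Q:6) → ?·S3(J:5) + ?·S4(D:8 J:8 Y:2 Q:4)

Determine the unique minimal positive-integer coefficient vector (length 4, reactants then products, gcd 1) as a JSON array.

Coefficients: [6, 2, 2, 3]

D: 6·4+2·0 = 24 | 2·0+3·8 = 24
J: 6·4+2·5 = 34 | 2·5+3·8 = 34
Y: 6·0+2·3 = 6 | 2·0+3·2 = 6
Q: 6·0+2·6 = 12 | 2·0+3·4 = 12
gcd(6,2,2,3) = 1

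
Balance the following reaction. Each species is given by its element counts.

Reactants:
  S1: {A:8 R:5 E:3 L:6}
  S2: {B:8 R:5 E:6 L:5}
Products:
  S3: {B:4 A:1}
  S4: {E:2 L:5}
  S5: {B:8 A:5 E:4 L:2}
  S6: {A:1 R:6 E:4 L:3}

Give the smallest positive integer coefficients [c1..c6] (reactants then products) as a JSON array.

Coefficients: [2, 4, 6, 3, 1, 5]

B: 2·0+4·8 = 32 | 6·4+3·0+1·8+5·0 = 32
A: 2·8+4·0 = 16 | 6·1+3·0+1·5+5·1 = 16
R: 2·5+4·5 = 30 | 6·0+3·0+1·0+5·6 = 30
E: 2·3+4·6 = 30 | 6·0+3·2+1·4+5·4 = 30
L: 2·6+4·5 = 32 | 6·0+3·5+1·2+5·3 = 32
gcd(2,4,6,3,1,5) = 1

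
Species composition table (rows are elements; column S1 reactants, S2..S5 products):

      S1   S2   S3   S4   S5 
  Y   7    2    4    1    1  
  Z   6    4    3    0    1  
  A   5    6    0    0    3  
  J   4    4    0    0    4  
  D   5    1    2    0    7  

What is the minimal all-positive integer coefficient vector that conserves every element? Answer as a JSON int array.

Coefficients: [3, 2, 3, 4, 1]

Y: 3·7 = 21 | 2·2+3·4+4·1+1·1 = 21
Z: 3·6 = 18 | 2·4+3·3+4·0+1·1 = 18
A: 3·5 = 15 | 2·6+3·0+4·0+1·3 = 15
J: 3·4 = 12 | 2·4+3·0+4·0+1·4 = 12
D: 3·5 = 15 | 2·1+3·2+4·0+1·7 = 15
gcd(3,2,3,4,1) = 1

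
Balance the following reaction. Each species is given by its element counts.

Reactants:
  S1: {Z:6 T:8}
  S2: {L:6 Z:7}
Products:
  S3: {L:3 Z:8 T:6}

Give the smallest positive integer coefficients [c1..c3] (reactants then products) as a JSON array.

Coefficients: [3, 2, 4]

L: 3·0+2·6 = 12 | 4·3 = 12
Z: 3·6+2·7 = 32 | 4·8 = 32
T: 3·8+2·0 = 24 | 4·6 = 24
gcd(3,2,4) = 1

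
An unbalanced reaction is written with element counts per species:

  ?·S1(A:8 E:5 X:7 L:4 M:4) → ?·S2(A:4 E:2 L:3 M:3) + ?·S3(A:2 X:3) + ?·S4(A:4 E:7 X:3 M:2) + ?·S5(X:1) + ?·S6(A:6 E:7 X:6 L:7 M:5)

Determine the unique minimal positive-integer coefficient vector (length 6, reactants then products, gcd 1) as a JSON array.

Coefficients: [4, 3, 5, 1, 4, 1]

A: 4·8 = 32 | 3·4+5·2+1·4+4·0+1·6 = 32
E: 4·5 = 20 | 3·2+5·0+1·7+4·0+1·7 = 20
X: 4·7 = 28 | 3·0+5·3+1·3+4·1+1·6 = 28
L: 4·4 = 16 | 3·3+5·0+1·0+4·0+1·7 = 16
M: 4·4 = 16 | 3·3+5·0+1·2+4·0+1·5 = 16
gcd(4,3,5,1,4,1) = 1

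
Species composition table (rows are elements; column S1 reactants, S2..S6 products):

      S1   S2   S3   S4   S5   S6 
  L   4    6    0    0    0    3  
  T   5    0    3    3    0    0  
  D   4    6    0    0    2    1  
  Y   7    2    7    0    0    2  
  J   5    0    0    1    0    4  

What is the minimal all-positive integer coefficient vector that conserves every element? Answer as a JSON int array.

Coefficients: [6, 1, 4, 6, 6, 6]

L: 6·4 = 24 | 1·6+4·0+6·0+6·0+6·3 = 24
T: 6·5 = 30 | 1·0+4·3+6·3+6·0+6·0 = 30
D: 6·4 = 24 | 1·6+4·0+6·0+6·2+6·1 = 24
Y: 6·7 = 42 | 1·2+4·7+6·0+6·0+6·2 = 42
J: 6·5 = 30 | 1·0+4·0+6·1+6·0+6·4 = 30
gcd(6,1,4,6,6,6) = 1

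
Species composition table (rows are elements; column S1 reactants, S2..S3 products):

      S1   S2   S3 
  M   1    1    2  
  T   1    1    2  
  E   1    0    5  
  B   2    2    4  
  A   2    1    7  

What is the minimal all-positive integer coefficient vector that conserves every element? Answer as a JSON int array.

Coefficients: [5, 3, 1]

M: 5·1 = 5 | 3·1+1·2 = 5
T: 5·1 = 5 | 3·1+1·2 = 5
E: 5·1 = 5 | 3·0+1·5 = 5
B: 5·2 = 10 | 3·2+1·4 = 10
A: 5·2 = 10 | 3·1+1·7 = 10
gcd(5,3,1) = 1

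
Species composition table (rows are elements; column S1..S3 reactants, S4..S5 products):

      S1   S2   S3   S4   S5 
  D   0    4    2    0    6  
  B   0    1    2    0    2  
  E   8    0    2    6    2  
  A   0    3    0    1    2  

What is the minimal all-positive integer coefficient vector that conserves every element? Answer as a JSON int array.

D: 5·0+4·4+1·2 = 18 | 6·0+3·6 = 18
B: 5·0+4·1+1·2 = 6 | 6·0+3·2 = 6
E: 5·8+4·0+1·2 = 42 | 6·6+3·2 = 42
A: 5·0+4·3+1·0 = 12 | 6·1+3·2 = 12
gcd(5,4,1,6,3) = 1

Coefficients: [5, 4, 1, 6, 3]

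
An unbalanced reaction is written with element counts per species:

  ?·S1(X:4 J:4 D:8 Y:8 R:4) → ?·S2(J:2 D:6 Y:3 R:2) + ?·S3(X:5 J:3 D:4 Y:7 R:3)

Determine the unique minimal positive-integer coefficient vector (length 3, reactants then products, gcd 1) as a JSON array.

X: 5·4 = 20 | 4·0+4·5 = 20
J: 5·4 = 20 | 4·2+4·3 = 20
D: 5·8 = 40 | 4·6+4·4 = 40
Y: 5·8 = 40 | 4·3+4·7 = 40
R: 5·4 = 20 | 4·2+4·3 = 20
gcd(5,4,4) = 1

Coefficients: [5, 4, 4]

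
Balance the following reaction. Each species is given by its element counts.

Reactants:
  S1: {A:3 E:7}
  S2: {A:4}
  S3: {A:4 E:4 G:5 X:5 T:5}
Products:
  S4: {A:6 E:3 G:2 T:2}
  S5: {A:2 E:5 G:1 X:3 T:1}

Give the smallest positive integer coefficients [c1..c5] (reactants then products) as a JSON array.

Coefficients: [4, 4, 3, 5, 5]

A: 4·3+4·4+3·4 = 40 | 5·6+5·2 = 40
E: 4·7+4·0+3·4 = 40 | 5·3+5·5 = 40
G: 4·0+4·0+3·5 = 15 | 5·2+5·1 = 15
X: 4·0+4·0+3·5 = 15 | 5·0+5·3 = 15
T: 4·0+4·0+3·5 = 15 | 5·2+5·1 = 15
gcd(4,4,3,5,5) = 1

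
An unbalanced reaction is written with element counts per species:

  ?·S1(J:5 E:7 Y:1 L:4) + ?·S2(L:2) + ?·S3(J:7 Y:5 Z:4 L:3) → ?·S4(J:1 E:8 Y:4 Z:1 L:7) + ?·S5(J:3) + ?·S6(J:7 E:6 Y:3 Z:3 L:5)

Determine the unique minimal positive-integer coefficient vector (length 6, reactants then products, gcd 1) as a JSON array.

Coefficients: [4, 1, 2, 2, 6, 2]

J: 4·5+1·0+2·7 = 34 | 2·1+6·3+2·7 = 34
E: 4·7+1·0+2·0 = 28 | 2·8+6·0+2·6 = 28
Y: 4·1+1·0+2·5 = 14 | 2·4+6·0+2·3 = 14
Z: 4·0+1·0+2·4 = 8 | 2·1+6·0+2·3 = 8
L: 4·4+1·2+2·3 = 24 | 2·7+6·0+2·5 = 24
gcd(4,1,2,2,6,2) = 1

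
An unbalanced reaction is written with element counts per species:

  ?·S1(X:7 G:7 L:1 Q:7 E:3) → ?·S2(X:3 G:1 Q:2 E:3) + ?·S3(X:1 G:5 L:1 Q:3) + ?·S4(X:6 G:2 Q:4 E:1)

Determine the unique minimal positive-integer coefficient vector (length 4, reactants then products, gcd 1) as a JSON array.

Coefficients: [5, 4, 5, 3]

X: 5·7 = 35 | 4·3+5·1+3·6 = 35
G: 5·7 = 35 | 4·1+5·5+3·2 = 35
L: 5·1 = 5 | 4·0+5·1+3·0 = 5
Q: 5·7 = 35 | 4·2+5·3+3·4 = 35
E: 5·3 = 15 | 4·3+5·0+3·1 = 15
gcd(5,4,5,3) = 1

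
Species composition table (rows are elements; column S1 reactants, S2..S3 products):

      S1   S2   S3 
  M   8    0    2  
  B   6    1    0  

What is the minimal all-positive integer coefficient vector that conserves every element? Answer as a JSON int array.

M: 1·8 = 8 | 6·0+4·2 = 8
B: 1·6 = 6 | 6·1+4·0 = 6
gcd(1,6,4) = 1

Coefficients: [1, 6, 4]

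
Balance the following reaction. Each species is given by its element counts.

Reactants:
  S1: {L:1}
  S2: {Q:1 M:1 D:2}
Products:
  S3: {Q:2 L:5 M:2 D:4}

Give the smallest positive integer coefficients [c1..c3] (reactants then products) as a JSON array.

Q: 5·0+2·1 = 2 | 1·2 = 2
L: 5·1+2·0 = 5 | 1·5 = 5
M: 5·0+2·1 = 2 | 1·2 = 2
D: 5·0+2·2 = 4 | 1·4 = 4
gcd(5,2,1) = 1

Coefficients: [5, 2, 1]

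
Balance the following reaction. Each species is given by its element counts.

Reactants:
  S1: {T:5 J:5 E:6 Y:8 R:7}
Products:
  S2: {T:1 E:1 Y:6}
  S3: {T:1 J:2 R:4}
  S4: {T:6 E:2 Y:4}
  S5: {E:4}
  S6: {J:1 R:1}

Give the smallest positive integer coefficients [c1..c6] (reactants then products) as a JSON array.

T: 2·5 = 10 | 2·1+2·1+1·6+2·0+6·0 = 10
J: 2·5 = 10 | 2·0+2·2+1·0+2·0+6·1 = 10
E: 2·6 = 12 | 2·1+2·0+1·2+2·4+6·0 = 12
Y: 2·8 = 16 | 2·6+2·0+1·4+2·0+6·0 = 16
R: 2·7 = 14 | 2·0+2·4+1·0+2·0+6·1 = 14
gcd(2,2,2,1,2,6) = 1

Coefficients: [2, 2, 2, 1, 2, 6]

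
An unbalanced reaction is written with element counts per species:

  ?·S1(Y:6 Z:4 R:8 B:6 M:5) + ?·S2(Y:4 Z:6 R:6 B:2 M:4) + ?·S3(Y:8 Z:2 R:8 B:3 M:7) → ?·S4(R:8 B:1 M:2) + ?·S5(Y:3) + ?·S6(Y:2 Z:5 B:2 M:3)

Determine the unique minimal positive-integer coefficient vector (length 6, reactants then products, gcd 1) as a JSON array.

Coefficients: [1, 4, 1, 5, 6, 6]

Y: 1·6+4·4+1·8 = 30 | 5·0+6·3+6·2 = 30
Z: 1·4+4·6+1·2 = 30 | 5·0+6·0+6·5 = 30
R: 1·8+4·6+1·8 = 40 | 5·8+6·0+6·0 = 40
B: 1·6+4·2+1·3 = 17 | 5·1+6·0+6·2 = 17
M: 1·5+4·4+1·7 = 28 | 5·2+6·0+6·3 = 28
gcd(1,4,1,5,6,6) = 1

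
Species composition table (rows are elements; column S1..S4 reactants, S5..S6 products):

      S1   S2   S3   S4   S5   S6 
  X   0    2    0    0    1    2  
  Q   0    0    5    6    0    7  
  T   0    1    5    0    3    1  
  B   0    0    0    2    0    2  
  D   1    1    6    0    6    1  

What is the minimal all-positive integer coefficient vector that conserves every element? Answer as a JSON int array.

Coefficients: [5, 6, 1, 5, 2, 5]

X: 5·0+6·2+1·0+5·0 = 12 | 2·1+5·2 = 12
Q: 5·0+6·0+1·5+5·6 = 35 | 2·0+5·7 = 35
T: 5·0+6·1+1·5+5·0 = 11 | 2·3+5·1 = 11
B: 5·0+6·0+1·0+5·2 = 10 | 2·0+5·2 = 10
D: 5·1+6·1+1·6+5·0 = 17 | 2·6+5·1 = 17
gcd(5,6,1,5,2,5) = 1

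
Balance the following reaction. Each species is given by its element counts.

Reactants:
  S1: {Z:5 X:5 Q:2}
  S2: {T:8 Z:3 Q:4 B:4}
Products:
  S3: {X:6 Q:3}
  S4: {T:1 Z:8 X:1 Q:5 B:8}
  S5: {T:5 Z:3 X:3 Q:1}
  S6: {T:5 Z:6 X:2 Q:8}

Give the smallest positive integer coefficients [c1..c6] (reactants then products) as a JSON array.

Coefficients: [5, 4, 1, 2, 5, 1]

T: 5·0+4·8 = 32 | 1·0+2·1+5·5+1·5 = 32
Z: 5·5+4·3 = 37 | 1·0+2·8+5·3+1·6 = 37
X: 5·5+4·0 = 25 | 1·6+2·1+5·3+1·2 = 25
Q: 5·2+4·4 = 26 | 1·3+2·5+5·1+1·8 = 26
B: 5·0+4·4 = 16 | 1·0+2·8+5·0+1·0 = 16
gcd(5,4,1,2,5,1) = 1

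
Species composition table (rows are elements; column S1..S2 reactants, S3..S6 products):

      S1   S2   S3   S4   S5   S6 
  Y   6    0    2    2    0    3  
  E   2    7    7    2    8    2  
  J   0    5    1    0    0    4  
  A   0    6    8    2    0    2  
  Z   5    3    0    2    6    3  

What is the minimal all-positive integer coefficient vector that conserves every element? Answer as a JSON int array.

Coefficients: [5, 5, 1, 5, 2, 6]

Y: 5·6+5·0 = 30 | 1·2+5·2+2·0+6·3 = 30
E: 5·2+5·7 = 45 | 1·7+5·2+2·8+6·2 = 45
J: 5·0+5·5 = 25 | 1·1+5·0+2·0+6·4 = 25
A: 5·0+5·6 = 30 | 1·8+5·2+2·0+6·2 = 30
Z: 5·5+5·3 = 40 | 1·0+5·2+2·6+6·3 = 40
gcd(5,5,1,5,2,6) = 1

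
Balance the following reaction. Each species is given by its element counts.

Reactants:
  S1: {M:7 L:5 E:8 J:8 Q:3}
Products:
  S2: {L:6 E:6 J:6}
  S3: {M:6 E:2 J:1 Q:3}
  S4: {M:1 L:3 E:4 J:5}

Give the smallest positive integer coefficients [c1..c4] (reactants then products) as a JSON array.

M: 3·7 = 21 | 1·0+3·6+3·1 = 21
L: 3·5 = 15 | 1·6+3·0+3·3 = 15
E: 3·8 = 24 | 1·6+3·2+3·4 = 24
J: 3·8 = 24 | 1·6+3·1+3·5 = 24
Q: 3·3 = 9 | 1·0+3·3+3·0 = 9
gcd(3,1,3,3) = 1

Coefficients: [3, 1, 3, 3]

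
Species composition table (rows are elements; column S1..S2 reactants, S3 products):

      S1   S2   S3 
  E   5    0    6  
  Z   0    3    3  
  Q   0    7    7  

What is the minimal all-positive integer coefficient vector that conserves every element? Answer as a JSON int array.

E: 6·5+5·0 = 30 | 5·6 = 30
Z: 6·0+5·3 = 15 | 5·3 = 15
Q: 6·0+5·7 = 35 | 5·7 = 35
gcd(6,5,5) = 1

Coefficients: [6, 5, 5]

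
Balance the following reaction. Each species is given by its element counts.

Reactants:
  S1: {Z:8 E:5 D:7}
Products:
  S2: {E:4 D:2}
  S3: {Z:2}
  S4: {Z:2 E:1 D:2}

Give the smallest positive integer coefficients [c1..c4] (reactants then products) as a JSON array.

Z: 2·8 = 16 | 1·0+2·2+6·2 = 16
E: 2·5 = 10 | 1·4+2·0+6·1 = 10
D: 2·7 = 14 | 1·2+2·0+6·2 = 14
gcd(2,1,2,6) = 1

Coefficients: [2, 1, 2, 6]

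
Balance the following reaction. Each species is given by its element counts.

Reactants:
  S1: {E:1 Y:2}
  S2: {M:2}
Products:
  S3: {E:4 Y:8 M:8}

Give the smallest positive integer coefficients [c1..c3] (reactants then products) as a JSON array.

Coefficients: [4, 4, 1]

E: 4·1+4·0 = 4 | 1·4 = 4
Y: 4·2+4·0 = 8 | 1·8 = 8
M: 4·0+4·2 = 8 | 1·8 = 8
gcd(4,4,1) = 1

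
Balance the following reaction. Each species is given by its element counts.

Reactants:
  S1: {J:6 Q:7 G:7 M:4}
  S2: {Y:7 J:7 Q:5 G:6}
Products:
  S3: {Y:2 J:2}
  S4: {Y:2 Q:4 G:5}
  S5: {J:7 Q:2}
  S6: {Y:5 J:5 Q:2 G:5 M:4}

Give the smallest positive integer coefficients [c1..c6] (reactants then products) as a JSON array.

Coefficients: [1, 3, 4, 4, 2, 1]

Y: 1·0+3·7 = 21 | 4·2+4·2+2·0+1·5 = 21
J: 1·6+3·7 = 27 | 4·2+4·0+2·7+1·5 = 27
Q: 1·7+3·5 = 22 | 4·0+4·4+2·2+1·2 = 22
G: 1·7+3·6 = 25 | 4·0+4·5+2·0+1·5 = 25
M: 1·4+3·0 = 4 | 4·0+4·0+2·0+1·4 = 4
gcd(1,3,4,4,2,1) = 1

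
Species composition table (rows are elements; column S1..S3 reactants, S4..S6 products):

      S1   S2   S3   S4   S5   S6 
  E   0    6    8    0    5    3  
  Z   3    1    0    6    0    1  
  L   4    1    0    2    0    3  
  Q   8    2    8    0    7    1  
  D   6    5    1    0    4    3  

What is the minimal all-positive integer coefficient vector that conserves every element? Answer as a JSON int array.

Coefficients: [2, 3, 2, 1, 5, 3]

E: 2·0+3·6+2·8 = 34 | 1·0+5·5+3·3 = 34
Z: 2·3+3·1+2·0 = 9 | 1·6+5·0+3·1 = 9
L: 2·4+3·1+2·0 = 11 | 1·2+5·0+3·3 = 11
Q: 2·8+3·2+2·8 = 38 | 1·0+5·7+3·1 = 38
D: 2·6+3·5+2·1 = 29 | 1·0+5·4+3·3 = 29
gcd(2,3,2,1,5,3) = 1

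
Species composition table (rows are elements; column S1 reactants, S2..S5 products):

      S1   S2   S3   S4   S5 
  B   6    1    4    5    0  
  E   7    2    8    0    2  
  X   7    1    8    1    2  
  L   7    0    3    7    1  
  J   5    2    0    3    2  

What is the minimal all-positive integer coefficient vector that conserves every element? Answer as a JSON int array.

Coefficients: [6, 4, 3, 4, 5]

B: 6·6 = 36 | 4·1+3·4+4·5+5·0 = 36
E: 6·7 = 42 | 4·2+3·8+4·0+5·2 = 42
X: 6·7 = 42 | 4·1+3·8+4·1+5·2 = 42
L: 6·7 = 42 | 4·0+3·3+4·7+5·1 = 42
J: 6·5 = 30 | 4·2+3·0+4·3+5·2 = 30
gcd(6,4,3,4,5) = 1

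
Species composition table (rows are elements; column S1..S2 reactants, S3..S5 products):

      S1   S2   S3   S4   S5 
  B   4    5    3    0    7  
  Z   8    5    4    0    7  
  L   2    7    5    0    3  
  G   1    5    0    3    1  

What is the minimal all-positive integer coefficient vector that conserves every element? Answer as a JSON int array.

B: 1·4+3·5 = 19 | 4·3+5·0+1·7 = 19
Z: 1·8+3·5 = 23 | 4·4+5·0+1·7 = 23
L: 1·2+3·7 = 23 | 4·5+5·0+1·3 = 23
G: 1·1+3·5 = 16 | 4·0+5·3+1·1 = 16
gcd(1,3,4,5,1) = 1

Coefficients: [1, 3, 4, 5, 1]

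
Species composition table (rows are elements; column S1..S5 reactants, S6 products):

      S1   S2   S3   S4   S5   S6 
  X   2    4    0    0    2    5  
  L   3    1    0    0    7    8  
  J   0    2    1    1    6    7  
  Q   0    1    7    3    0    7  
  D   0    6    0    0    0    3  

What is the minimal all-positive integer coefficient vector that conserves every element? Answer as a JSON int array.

X: 3·2+2·4+2·0+4·0+3·2 = 20 | 4·5 = 20
L: 3·3+2·1+2·0+4·0+3·7 = 32 | 4·8 = 32
J: 3·0+2·2+2·1+4·1+3·6 = 28 | 4·7 = 28
Q: 3·0+2·1+2·7+4·3+3·0 = 28 | 4·7 = 28
D: 3·0+2·6+2·0+4·0+3·0 = 12 | 4·3 = 12
gcd(3,2,2,4,3,4) = 1

Coefficients: [3, 2, 2, 4, 3, 4]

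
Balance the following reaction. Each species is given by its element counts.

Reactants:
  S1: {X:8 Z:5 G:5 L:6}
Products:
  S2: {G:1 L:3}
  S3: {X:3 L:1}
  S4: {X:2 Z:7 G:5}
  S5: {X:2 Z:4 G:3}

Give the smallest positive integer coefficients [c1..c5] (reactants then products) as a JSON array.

Coefficients: [3, 4, 6, 1, 2]

X: 3·8 = 24 | 4·0+6·3+1·2+2·2 = 24
Z: 3·5 = 15 | 4·0+6·0+1·7+2·4 = 15
G: 3·5 = 15 | 4·1+6·0+1·5+2·3 = 15
L: 3·6 = 18 | 4·3+6·1+1·0+2·0 = 18
gcd(3,4,6,1,2) = 1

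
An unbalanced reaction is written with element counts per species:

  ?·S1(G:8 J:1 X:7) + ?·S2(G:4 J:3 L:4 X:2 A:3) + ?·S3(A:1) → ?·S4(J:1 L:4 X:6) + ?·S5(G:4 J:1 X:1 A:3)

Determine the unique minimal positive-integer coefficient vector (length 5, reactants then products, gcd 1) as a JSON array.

G: 1·8+1·4+6·0 = 12 | 1·0+3·4 = 12
J: 1·1+1·3+6·0 = 4 | 1·1+3·1 = 4
L: 1·0+1·4+6·0 = 4 | 1·4+3·0 = 4
X: 1·7+1·2+6·0 = 9 | 1·6+3·1 = 9
A: 1·0+1·3+6·1 = 9 | 1·0+3·3 = 9
gcd(1,1,6,1,3) = 1

Coefficients: [1, 1, 6, 1, 3]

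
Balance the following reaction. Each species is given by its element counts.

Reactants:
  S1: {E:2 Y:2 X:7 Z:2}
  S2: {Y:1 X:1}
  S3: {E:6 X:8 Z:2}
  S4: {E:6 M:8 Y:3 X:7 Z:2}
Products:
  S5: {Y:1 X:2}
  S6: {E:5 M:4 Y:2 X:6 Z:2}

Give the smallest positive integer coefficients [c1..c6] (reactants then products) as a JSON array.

E: 1·2+5·0+1·6+2·6 = 20 | 5·0+4·5 = 20
M: 1·0+5·0+1·0+2·8 = 16 | 5·0+4·4 = 16
Y: 1·2+5·1+1·0+2·3 = 13 | 5·1+4·2 = 13
X: 1·7+5·1+1·8+2·7 = 34 | 5·2+4·6 = 34
Z: 1·2+5·0+1·2+2·2 = 8 | 5·0+4·2 = 8
gcd(1,5,1,2,5,4) = 1

Coefficients: [1, 5, 1, 2, 5, 4]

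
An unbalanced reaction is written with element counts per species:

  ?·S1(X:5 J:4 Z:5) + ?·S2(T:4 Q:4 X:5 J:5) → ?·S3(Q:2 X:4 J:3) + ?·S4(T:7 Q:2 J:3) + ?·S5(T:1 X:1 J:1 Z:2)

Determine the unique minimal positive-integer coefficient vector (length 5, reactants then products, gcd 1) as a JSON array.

Coefficients: [2, 3, 5, 1, 5]

T: 2·0+3·4 = 12 | 5·0+1·7+5·1 = 12
Q: 2·0+3·4 = 12 | 5·2+1·2+5·0 = 12
X: 2·5+3·5 = 25 | 5·4+1·0+5·1 = 25
J: 2·4+3·5 = 23 | 5·3+1·3+5·1 = 23
Z: 2·5+3·0 = 10 | 5·0+1·0+5·2 = 10
gcd(2,3,5,1,5) = 1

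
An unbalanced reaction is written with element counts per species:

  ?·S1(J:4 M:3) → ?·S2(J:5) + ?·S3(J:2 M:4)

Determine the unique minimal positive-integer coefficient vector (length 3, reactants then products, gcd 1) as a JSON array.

Coefficients: [4, 2, 3]

J: 4·4 = 16 | 2·5+3·2 = 16
M: 4·3 = 12 | 2·0+3·4 = 12
gcd(4,2,3) = 1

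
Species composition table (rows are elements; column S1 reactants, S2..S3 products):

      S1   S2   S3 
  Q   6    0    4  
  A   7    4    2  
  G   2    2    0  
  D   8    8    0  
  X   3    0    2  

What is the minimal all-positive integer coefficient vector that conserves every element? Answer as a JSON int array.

Q: 2·6 = 12 | 2·0+3·4 = 12
A: 2·7 = 14 | 2·4+3·2 = 14
G: 2·2 = 4 | 2·2+3·0 = 4
D: 2·8 = 16 | 2·8+3·0 = 16
X: 2·3 = 6 | 2·0+3·2 = 6
gcd(2,2,3) = 1

Coefficients: [2, 2, 3]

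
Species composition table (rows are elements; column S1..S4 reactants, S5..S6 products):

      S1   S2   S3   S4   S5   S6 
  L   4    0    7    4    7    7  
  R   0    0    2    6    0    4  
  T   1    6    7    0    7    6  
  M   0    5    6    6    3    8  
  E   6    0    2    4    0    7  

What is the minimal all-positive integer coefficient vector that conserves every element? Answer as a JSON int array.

L: 4·4+3·0+3·7+3·4 = 49 | 1·7+6·7 = 49
R: 4·0+3·0+3·2+3·6 = 24 | 1·0+6·4 = 24
T: 4·1+3·6+3·7+3·0 = 43 | 1·7+6·6 = 43
M: 4·0+3·5+3·6+3·6 = 51 | 1·3+6·8 = 51
E: 4·6+3·0+3·2+3·4 = 42 | 1·0+6·7 = 42
gcd(4,3,3,3,1,6) = 1

Coefficients: [4, 3, 3, 3, 1, 6]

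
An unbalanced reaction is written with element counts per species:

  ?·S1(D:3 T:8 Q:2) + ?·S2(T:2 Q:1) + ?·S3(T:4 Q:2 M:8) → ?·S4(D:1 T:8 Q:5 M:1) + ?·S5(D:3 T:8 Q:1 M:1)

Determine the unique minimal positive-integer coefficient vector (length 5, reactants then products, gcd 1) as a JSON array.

Coefficients: [6, 6, 1, 3, 5]

D: 6·3+6·0+1·0 = 18 | 3·1+5·3 = 18
T: 6·8+6·2+1·4 = 64 | 3·8+5·8 = 64
Q: 6·2+6·1+1·2 = 20 | 3·5+5·1 = 20
M: 6·0+6·0+1·8 = 8 | 3·1+5·1 = 8
gcd(6,6,1,3,5) = 1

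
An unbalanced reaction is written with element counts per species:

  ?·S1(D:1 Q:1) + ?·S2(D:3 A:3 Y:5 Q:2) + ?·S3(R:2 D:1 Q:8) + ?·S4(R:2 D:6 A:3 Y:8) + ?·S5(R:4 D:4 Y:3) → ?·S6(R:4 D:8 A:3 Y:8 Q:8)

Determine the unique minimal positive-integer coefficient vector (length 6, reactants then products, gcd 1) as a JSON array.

Coefficients: [6, 1, 5, 5, 1, 6]

R: 6·0+1·0+5·2+5·2+1·4 = 24 | 6·4 = 24
D: 6·1+1·3+5·1+5·6+1·4 = 48 | 6·8 = 48
A: 6·0+1·3+5·0+5·3+1·0 = 18 | 6·3 = 18
Y: 6·0+1·5+5·0+5·8+1·3 = 48 | 6·8 = 48
Q: 6·1+1·2+5·8+5·0+1·0 = 48 | 6·8 = 48
gcd(6,1,5,5,1,6) = 1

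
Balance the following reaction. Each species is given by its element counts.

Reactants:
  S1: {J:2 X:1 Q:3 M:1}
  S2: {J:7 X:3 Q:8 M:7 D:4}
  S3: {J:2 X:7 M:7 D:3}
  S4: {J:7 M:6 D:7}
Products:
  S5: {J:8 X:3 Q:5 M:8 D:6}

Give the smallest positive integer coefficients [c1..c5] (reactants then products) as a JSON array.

J: 2·2+3·7+1·2+3·7 = 48 | 6·8 = 48
X: 2·1+3·3+1·7+3·0 = 18 | 6·3 = 18
Q: 2·3+3·8+1·0+3·0 = 30 | 6·5 = 30
M: 2·1+3·7+1·7+3·6 = 48 | 6·8 = 48
D: 2·0+3·4+1·3+3·7 = 36 | 6·6 = 36
gcd(2,3,1,3,6) = 1

Coefficients: [2, 3, 1, 3, 6]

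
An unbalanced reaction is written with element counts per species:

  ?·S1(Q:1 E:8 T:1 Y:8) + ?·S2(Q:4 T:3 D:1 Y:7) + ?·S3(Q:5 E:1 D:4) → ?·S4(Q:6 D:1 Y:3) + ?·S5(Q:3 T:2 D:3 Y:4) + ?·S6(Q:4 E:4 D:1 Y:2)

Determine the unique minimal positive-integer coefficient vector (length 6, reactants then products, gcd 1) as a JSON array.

Q: 1·1+3·4+4·5 = 33 | 1·6+5·3+3·4 = 33
E: 1·8+3·0+4·1 = 12 | 1·0+5·0+3·4 = 12
T: 1·1+3·3+4·0 = 10 | 1·0+5·2+3·0 = 10
D: 1·0+3·1+4·4 = 19 | 1·1+5·3+3·1 = 19
Y: 1·8+3·7+4·0 = 29 | 1·3+5·4+3·2 = 29
gcd(1,3,4,1,5,3) = 1

Coefficients: [1, 3, 4, 1, 5, 3]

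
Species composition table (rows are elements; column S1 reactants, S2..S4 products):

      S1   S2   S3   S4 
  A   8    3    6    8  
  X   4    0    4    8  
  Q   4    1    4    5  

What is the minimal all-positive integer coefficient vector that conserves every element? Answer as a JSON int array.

Coefficients: [5, 6, 1, 2]

A: 5·8 = 40 | 6·3+1·6+2·8 = 40
X: 5·4 = 20 | 6·0+1·4+2·8 = 20
Q: 5·4 = 20 | 6·1+1·4+2·5 = 20
gcd(5,6,1,2) = 1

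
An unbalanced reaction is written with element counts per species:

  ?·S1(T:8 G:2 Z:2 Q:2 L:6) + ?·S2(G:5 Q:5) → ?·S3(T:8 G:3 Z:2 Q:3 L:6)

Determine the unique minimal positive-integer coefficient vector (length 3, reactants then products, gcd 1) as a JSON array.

Coefficients: [5, 1, 5]

T: 5·8+1·0 = 40 | 5·8 = 40
G: 5·2+1·5 = 15 | 5·3 = 15
Z: 5·2+1·0 = 10 | 5·2 = 10
Q: 5·2+1·5 = 15 | 5·3 = 15
L: 5·6+1·0 = 30 | 5·6 = 30
gcd(5,1,5) = 1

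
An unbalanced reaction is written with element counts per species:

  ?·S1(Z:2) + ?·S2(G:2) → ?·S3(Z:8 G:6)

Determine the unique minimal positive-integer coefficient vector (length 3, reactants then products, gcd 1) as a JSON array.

Coefficients: [4, 3, 1]

Z: 4·2+3·0 = 8 | 1·8 = 8
G: 4·0+3·2 = 6 | 1·6 = 6
gcd(4,3,1) = 1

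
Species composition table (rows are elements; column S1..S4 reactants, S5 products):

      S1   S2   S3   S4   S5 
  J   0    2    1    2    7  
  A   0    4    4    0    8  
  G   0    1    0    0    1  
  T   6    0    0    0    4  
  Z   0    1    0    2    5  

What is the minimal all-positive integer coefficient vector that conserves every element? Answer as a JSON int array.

J: 2·0+3·2+3·1+6·2 = 21 | 3·7 = 21
A: 2·0+3·4+3·4+6·0 = 24 | 3·8 = 24
G: 2·0+3·1+3·0+6·0 = 3 | 3·1 = 3
T: 2·6+3·0+3·0+6·0 = 12 | 3·4 = 12
Z: 2·0+3·1+3·0+6·2 = 15 | 3·5 = 15
gcd(2,3,3,6,3) = 1

Coefficients: [2, 3, 3, 6, 3]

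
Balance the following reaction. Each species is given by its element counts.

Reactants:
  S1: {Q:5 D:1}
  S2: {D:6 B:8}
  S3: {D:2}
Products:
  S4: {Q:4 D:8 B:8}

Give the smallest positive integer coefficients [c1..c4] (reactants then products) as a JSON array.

Q: 4·5+5·0+3·0 = 20 | 5·4 = 20
D: 4·1+5·6+3·2 = 40 | 5·8 = 40
B: 4·0+5·8+3·0 = 40 | 5·8 = 40
gcd(4,5,3,5) = 1

Coefficients: [4, 5, 3, 5]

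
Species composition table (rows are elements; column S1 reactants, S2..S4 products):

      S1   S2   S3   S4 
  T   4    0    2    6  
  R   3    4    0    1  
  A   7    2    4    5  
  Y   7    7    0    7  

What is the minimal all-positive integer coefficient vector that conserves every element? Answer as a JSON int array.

Coefficients: [3, 2, 3, 1]

T: 3·4 = 12 | 2·0+3·2+1·6 = 12
R: 3·3 = 9 | 2·4+3·0+1·1 = 9
A: 3·7 = 21 | 2·2+3·4+1·5 = 21
Y: 3·7 = 21 | 2·7+3·0+1·7 = 21
gcd(3,2,3,1) = 1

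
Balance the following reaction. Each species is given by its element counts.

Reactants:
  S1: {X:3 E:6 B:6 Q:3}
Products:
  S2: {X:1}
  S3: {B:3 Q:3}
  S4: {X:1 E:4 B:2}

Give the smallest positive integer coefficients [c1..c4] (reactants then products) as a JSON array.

Coefficients: [2, 3, 2, 3]

X: 2·3 = 6 | 3·1+2·0+3·1 = 6
E: 2·6 = 12 | 3·0+2·0+3·4 = 12
B: 2·6 = 12 | 3·0+2·3+3·2 = 12
Q: 2·3 = 6 | 3·0+2·3+3·0 = 6
gcd(2,3,2,3) = 1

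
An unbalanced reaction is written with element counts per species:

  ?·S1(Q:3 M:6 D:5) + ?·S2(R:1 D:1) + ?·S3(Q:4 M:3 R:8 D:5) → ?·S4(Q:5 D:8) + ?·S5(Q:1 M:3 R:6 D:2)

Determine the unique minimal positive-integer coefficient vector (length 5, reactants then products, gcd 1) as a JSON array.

Coefficients: [1, 6, 3, 2, 5]

Q: 1·3+6·0+3·4 = 15 | 2·5+5·1 = 15
M: 1·6+6·0+3·3 = 15 | 2·0+5·3 = 15
R: 1·0+6·1+3·8 = 30 | 2·0+5·6 = 30
D: 1·5+6·1+3·5 = 26 | 2·8+5·2 = 26
gcd(1,6,3,2,5) = 1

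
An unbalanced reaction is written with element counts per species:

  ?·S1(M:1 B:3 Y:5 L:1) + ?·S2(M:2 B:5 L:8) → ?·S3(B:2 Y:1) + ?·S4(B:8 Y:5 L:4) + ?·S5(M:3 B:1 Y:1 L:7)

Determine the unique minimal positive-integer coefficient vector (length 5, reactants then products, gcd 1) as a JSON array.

Coefficients: [2, 2, 3, 1, 2]

M: 2·1+2·2 = 6 | 3·0+1·0+2·3 = 6
B: 2·3+2·5 = 16 | 3·2+1·8+2·1 = 16
Y: 2·5+2·0 = 10 | 3·1+1·5+2·1 = 10
L: 2·1+2·8 = 18 | 3·0+1·4+2·7 = 18
gcd(2,2,3,1,2) = 1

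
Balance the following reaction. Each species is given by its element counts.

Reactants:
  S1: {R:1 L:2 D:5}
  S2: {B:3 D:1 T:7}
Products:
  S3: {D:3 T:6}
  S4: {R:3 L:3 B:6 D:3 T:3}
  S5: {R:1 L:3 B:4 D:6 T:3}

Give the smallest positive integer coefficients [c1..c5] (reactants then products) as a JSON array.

R: 6·1+6·0 = 6 | 5·0+1·3+3·1 = 6
L: 6·2+6·0 = 12 | 5·0+1·3+3·3 = 12
B: 6·0+6·3 = 18 | 5·0+1·6+3·4 = 18
D: 6·5+6·1 = 36 | 5·3+1·3+3·6 = 36
T: 6·0+6·7 = 42 | 5·6+1·3+3·3 = 42
gcd(6,6,5,1,3) = 1

Coefficients: [6, 6, 5, 1, 3]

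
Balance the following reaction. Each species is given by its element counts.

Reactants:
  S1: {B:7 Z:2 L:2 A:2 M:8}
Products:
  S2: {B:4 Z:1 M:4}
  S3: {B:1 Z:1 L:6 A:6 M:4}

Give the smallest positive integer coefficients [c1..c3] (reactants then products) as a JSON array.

B: 3·7 = 21 | 5·4+1·1 = 21
Z: 3·2 = 6 | 5·1+1·1 = 6
L: 3·2 = 6 | 5·0+1·6 = 6
A: 3·2 = 6 | 5·0+1·6 = 6
M: 3·8 = 24 | 5·4+1·4 = 24
gcd(3,5,1) = 1

Coefficients: [3, 5, 1]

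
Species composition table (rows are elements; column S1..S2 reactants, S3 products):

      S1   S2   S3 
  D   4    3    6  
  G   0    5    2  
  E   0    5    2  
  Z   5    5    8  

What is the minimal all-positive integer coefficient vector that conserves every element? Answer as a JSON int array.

Coefficients: [6, 2, 5]

D: 6·4+2·3 = 30 | 5·6 = 30
G: 6·0+2·5 = 10 | 5·2 = 10
E: 6·0+2·5 = 10 | 5·2 = 10
Z: 6·5+2·5 = 40 | 5·8 = 40
gcd(6,2,5) = 1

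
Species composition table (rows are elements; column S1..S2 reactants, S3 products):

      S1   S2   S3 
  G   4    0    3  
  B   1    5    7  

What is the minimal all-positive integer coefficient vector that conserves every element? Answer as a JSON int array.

G: 3·4+5·0 = 12 | 4·3 = 12
B: 3·1+5·5 = 28 | 4·7 = 28
gcd(3,5,4) = 1

Coefficients: [3, 5, 4]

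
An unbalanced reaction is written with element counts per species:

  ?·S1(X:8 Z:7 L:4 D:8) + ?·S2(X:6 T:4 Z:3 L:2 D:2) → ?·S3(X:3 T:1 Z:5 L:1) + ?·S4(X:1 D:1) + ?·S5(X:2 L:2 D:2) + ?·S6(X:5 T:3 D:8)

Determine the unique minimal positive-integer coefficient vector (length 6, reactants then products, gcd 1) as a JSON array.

X: 3·8+3·6 = 42 | 6·3+2·1+6·2+2·5 = 42
T: 3·0+3·4 = 12 | 6·1+2·0+6·0+2·3 = 12
Z: 3·7+3·3 = 30 | 6·5+2·0+6·0+2·0 = 30
L: 3·4+3·2 = 18 | 6·1+2·0+6·2+2·0 = 18
D: 3·8+3·2 = 30 | 6·0+2·1+6·2+2·8 = 30
gcd(3,3,6,2,6,2) = 1

Coefficients: [3, 3, 6, 2, 6, 2]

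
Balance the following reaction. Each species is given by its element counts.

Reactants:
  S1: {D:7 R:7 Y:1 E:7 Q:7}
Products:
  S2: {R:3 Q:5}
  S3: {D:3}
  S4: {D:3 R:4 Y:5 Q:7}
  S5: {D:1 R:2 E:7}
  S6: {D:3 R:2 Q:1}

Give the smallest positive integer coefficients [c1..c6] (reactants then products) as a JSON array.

D: 5·7 = 35 | 5·0+6·3+1·3+5·1+3·3 = 35
R: 5·7 = 35 | 5·3+6·0+1·4+5·2+3·2 = 35
Y: 5·1 = 5 | 5·0+6·0+1·5+5·0+3·0 = 5
E: 5·7 = 35 | 5·0+6·0+1·0+5·7+3·0 = 35
Q: 5·7 = 35 | 5·5+6·0+1·7+5·0+3·1 = 35
gcd(5,5,6,1,5,3) = 1

Coefficients: [5, 5, 6, 1, 5, 3]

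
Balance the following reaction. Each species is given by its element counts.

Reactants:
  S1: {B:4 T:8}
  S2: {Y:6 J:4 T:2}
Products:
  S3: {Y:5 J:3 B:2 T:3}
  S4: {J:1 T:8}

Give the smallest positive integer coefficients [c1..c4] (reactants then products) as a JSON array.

Coefficients: [3, 5, 6, 2]

Y: 3·0+5·6 = 30 | 6·5+2·0 = 30
J: 3·0+5·4 = 20 | 6·3+2·1 = 20
B: 3·4+5·0 = 12 | 6·2+2·0 = 12
T: 3·8+5·2 = 34 | 6·3+2·8 = 34
gcd(3,5,6,2) = 1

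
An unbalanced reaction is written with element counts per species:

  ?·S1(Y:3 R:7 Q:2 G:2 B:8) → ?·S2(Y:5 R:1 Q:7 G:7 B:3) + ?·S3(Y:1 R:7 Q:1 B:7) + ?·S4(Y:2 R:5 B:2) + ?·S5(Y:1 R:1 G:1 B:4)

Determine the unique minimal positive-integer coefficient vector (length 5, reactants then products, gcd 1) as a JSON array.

Coefficients: [5, 1, 3, 2, 3]

Y: 5·3 = 15 | 1·5+3·1+2·2+3·1 = 15
R: 5·7 = 35 | 1·1+3·7+2·5+3·1 = 35
Q: 5·2 = 10 | 1·7+3·1+2·0+3·0 = 10
G: 5·2 = 10 | 1·7+3·0+2·0+3·1 = 10
B: 5·8 = 40 | 1·3+3·7+2·2+3·4 = 40
gcd(5,1,3,2,3) = 1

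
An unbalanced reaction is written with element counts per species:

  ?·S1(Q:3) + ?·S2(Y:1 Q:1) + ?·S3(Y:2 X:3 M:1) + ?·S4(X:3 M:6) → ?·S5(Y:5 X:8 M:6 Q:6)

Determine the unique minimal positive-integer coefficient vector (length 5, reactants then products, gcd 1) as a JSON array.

Coefficients: [5, 3, 6, 2, 3]

Y: 5·0+3·1+6·2+2·0 = 15 | 3·5 = 15
X: 5·0+3·0+6·3+2·3 = 24 | 3·8 = 24
M: 5·0+3·0+6·1+2·6 = 18 | 3·6 = 18
Q: 5·3+3·1+6·0+2·0 = 18 | 3·6 = 18
gcd(5,3,6,2,3) = 1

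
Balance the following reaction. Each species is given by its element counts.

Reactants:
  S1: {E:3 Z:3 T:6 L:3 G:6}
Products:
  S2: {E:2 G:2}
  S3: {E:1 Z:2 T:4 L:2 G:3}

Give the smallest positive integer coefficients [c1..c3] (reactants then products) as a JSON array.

E: 4·3 = 12 | 3·2+6·1 = 12
Z: 4·3 = 12 | 3·0+6·2 = 12
T: 4·6 = 24 | 3·0+6·4 = 24
L: 4·3 = 12 | 3·0+6·2 = 12
G: 4·6 = 24 | 3·2+6·3 = 24
gcd(4,3,6) = 1

Coefficients: [4, 3, 6]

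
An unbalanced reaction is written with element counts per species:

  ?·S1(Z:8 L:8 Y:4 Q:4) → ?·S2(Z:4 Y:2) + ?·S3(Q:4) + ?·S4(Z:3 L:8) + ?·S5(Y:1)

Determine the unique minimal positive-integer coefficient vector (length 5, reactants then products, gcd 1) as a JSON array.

Coefficients: [4, 5, 4, 4, 6]

Z: 4·8 = 32 | 5·4+4·0+4·3+6·0 = 32
L: 4·8 = 32 | 5·0+4·0+4·8+6·0 = 32
Y: 4·4 = 16 | 5·2+4·0+4·0+6·1 = 16
Q: 4·4 = 16 | 5·0+4·4+4·0+6·0 = 16
gcd(4,5,4,4,6) = 1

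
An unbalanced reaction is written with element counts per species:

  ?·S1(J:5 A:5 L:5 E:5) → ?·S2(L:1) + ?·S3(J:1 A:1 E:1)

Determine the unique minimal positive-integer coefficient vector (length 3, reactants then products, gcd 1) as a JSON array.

J: 1·5 = 5 | 5·0+5·1 = 5
A: 1·5 = 5 | 5·0+5·1 = 5
L: 1·5 = 5 | 5·1+5·0 = 5
E: 1·5 = 5 | 5·0+5·1 = 5
gcd(1,5,5) = 1

Coefficients: [1, 5, 5]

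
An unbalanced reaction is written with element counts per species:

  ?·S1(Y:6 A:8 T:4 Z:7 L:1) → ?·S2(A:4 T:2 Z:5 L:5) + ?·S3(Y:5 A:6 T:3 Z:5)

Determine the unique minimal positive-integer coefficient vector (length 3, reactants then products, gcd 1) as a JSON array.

Y: 5·6 = 30 | 1·0+6·5 = 30
A: 5·8 = 40 | 1·4+6·6 = 40
T: 5·4 = 20 | 1·2+6·3 = 20
Z: 5·7 = 35 | 1·5+6·5 = 35
L: 5·1 = 5 | 1·5+6·0 = 5
gcd(5,1,6) = 1

Coefficients: [5, 1, 6]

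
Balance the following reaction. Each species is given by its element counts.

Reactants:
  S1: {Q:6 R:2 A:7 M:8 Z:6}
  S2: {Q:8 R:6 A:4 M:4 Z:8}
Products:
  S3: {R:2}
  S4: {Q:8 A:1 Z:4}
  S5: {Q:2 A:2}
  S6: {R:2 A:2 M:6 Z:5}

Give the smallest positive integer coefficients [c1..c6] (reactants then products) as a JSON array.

Q: 1·6+1·8 = 14 | 2·0+1·8+3·2+2·0 = 14
R: 1·2+1·6 = 8 | 2·2+1·0+3·0+2·2 = 8
A: 1·7+1·4 = 11 | 2·0+1·1+3·2+2·2 = 11
M: 1·8+1·4 = 12 | 2·0+1·0+3·0+2·6 = 12
Z: 1·6+1·8 = 14 | 2·0+1·4+3·0+2·5 = 14
gcd(1,1,2,1,3,2) = 1

Coefficients: [1, 1, 2, 1, 3, 2]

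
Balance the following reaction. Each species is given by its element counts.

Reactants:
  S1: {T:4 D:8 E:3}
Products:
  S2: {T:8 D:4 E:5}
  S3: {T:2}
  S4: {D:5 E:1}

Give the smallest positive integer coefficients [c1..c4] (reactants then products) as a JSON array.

Coefficients: [3, 1, 2, 4]

T: 3·4 = 12 | 1·8+2·2+4·0 = 12
D: 3·8 = 24 | 1·4+2·0+4·5 = 24
E: 3·3 = 9 | 1·5+2·0+4·1 = 9
gcd(3,1,2,4) = 1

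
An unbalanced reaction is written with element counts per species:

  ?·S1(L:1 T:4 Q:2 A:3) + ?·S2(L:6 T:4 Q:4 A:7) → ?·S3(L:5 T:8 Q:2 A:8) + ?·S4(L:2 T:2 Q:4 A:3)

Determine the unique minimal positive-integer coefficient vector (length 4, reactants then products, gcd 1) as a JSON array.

Coefficients: [5, 3, 3, 4]

L: 5·1+3·6 = 23 | 3·5+4·2 = 23
T: 5·4+3·4 = 32 | 3·8+4·2 = 32
Q: 5·2+3·4 = 22 | 3·2+4·4 = 22
A: 5·3+3·7 = 36 | 3·8+4·3 = 36
gcd(5,3,3,4) = 1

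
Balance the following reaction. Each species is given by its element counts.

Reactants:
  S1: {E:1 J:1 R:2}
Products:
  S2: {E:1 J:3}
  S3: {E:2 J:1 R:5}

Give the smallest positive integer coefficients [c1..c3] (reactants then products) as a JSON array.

E: 5·1 = 5 | 1·1+2·2 = 5
J: 5·1 = 5 | 1·3+2·1 = 5
R: 5·2 = 10 | 1·0+2·5 = 10
gcd(5,1,2) = 1

Coefficients: [5, 1, 2]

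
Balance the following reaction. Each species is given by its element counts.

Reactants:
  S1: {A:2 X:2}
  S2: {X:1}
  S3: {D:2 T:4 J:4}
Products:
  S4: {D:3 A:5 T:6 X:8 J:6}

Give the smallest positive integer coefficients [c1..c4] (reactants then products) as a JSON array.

Coefficients: [5, 6, 3, 2]

D: 5·0+6·0+3·2 = 6 | 2·3 = 6
A: 5·2+6·0+3·0 = 10 | 2·5 = 10
T: 5·0+6·0+3·4 = 12 | 2·6 = 12
X: 5·2+6·1+3·0 = 16 | 2·8 = 16
J: 5·0+6·0+3·4 = 12 | 2·6 = 12
gcd(5,6,3,2) = 1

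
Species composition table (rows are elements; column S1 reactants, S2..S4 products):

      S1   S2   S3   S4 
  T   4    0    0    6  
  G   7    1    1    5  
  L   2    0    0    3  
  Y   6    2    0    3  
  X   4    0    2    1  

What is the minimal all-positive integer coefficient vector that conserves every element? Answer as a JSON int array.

T: 3·4 = 12 | 6·0+5·0+2·6 = 12
G: 3·7 = 21 | 6·1+5·1+2·5 = 21
L: 3·2 = 6 | 6·0+5·0+2·3 = 6
Y: 3·6 = 18 | 6·2+5·0+2·3 = 18
X: 3·4 = 12 | 6·0+5·2+2·1 = 12
gcd(3,6,5,2) = 1

Coefficients: [3, 6, 5, 2]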